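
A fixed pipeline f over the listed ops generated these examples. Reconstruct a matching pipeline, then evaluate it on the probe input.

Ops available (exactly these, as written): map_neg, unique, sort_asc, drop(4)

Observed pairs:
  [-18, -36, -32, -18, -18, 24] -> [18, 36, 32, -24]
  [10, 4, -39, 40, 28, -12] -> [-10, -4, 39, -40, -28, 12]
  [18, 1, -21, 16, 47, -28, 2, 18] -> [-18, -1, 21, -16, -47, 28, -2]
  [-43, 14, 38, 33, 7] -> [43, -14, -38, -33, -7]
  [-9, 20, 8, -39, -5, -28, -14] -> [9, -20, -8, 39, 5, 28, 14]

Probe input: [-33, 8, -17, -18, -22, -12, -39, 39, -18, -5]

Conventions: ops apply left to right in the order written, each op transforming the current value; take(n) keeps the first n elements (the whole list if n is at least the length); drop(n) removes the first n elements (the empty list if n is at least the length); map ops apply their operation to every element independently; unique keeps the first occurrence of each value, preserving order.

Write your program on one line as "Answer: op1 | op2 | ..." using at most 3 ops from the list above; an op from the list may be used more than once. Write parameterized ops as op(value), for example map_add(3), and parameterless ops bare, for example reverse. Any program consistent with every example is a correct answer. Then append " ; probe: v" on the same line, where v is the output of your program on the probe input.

map_neg | unique ; probe: [33, -8, 17, 18, 22, 12, 39, -39, 5]

Check, running the answer program on each example:
  [-18, -36, -32, -18, -18, 24] -> [18, 36, 32, 18, 18, -24] -> [18, 36, 32, -24]
  [10, 4, -39, 40, 28, -12] -> [-10, -4, 39, -40, -28, 12] -> [-10, -4, 39, -40, -28, 12]
  [18, 1, -21, 16, 47, -28, 2, 18] -> [-18, -1, 21, -16, -47, 28, -2, -18] -> [-18, -1, 21, -16, -47, 28, -2]
  [-43, 14, 38, 33, 7] -> [43, -14, -38, -33, -7] -> [43, -14, -38, -33, -7]
  [-9, 20, 8, -39, -5, -28, -14] -> [9, -20, -8, 39, 5, 28, 14] -> [9, -20, -8, 39, 5, 28, 14]
  probe: [-33, 8, -17, -18, -22, -12, -39, 39, -18, -5] -> [33, -8, 17, 18, 22, 12, 39, -39, 18, 5] -> [33, -8, 17, 18, 22, 12, 39, -39, 5]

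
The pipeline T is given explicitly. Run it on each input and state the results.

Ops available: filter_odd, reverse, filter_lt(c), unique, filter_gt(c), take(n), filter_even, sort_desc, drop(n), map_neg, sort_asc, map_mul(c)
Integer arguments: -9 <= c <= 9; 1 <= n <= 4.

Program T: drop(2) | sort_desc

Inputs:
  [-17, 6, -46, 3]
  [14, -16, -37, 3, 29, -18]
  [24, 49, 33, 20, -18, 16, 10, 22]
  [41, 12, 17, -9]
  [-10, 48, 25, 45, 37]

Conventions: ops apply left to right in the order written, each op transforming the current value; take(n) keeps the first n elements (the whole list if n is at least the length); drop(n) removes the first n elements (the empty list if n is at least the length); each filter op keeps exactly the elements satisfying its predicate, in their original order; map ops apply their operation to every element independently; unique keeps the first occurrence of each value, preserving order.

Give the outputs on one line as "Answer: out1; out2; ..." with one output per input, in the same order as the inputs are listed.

[3, -46]; [29, 3, -18, -37]; [33, 22, 20, 16, 10, -18]; [17, -9]; [45, 37, 25]

Execution, op by op:
  [-17, 6, -46, 3] -> [-46, 3] -> [3, -46]
  [14, -16, -37, 3, 29, -18] -> [-37, 3, 29, -18] -> [29, 3, -18, -37]
  [24, 49, 33, 20, -18, 16, 10, 22] -> [33, 20, -18, 16, 10, 22] -> [33, 22, 20, 16, 10, -18]
  [41, 12, 17, -9] -> [17, -9] -> [17, -9]
  [-10, 48, 25, 45, 37] -> [25, 45, 37] -> [45, 37, 25]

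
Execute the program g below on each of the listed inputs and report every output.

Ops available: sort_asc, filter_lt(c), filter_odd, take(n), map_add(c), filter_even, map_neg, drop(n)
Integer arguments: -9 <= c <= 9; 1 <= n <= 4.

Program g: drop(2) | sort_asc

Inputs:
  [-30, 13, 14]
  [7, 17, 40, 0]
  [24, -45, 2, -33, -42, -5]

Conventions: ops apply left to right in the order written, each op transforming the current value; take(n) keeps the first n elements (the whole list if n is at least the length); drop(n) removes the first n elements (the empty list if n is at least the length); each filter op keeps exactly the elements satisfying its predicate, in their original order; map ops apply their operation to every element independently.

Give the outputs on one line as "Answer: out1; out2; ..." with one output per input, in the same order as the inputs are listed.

Execution, op by op:
  [-30, 13, 14] -> [14] -> [14]
  [7, 17, 40, 0] -> [40, 0] -> [0, 40]
  [24, -45, 2, -33, -42, -5] -> [2, -33, -42, -5] -> [-42, -33, -5, 2]

[14]; [0, 40]; [-42, -33, -5, 2]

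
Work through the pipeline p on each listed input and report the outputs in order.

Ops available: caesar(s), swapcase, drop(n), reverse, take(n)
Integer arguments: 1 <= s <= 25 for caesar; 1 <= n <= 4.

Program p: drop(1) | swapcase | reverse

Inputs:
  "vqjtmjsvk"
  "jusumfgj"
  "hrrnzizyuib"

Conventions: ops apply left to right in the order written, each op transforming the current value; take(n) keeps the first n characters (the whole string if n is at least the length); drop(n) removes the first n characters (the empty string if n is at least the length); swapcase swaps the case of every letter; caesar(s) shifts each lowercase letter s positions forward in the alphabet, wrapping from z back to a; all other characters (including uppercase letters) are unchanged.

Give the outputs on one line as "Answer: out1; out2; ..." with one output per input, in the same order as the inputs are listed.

"KVSJMTJQ"; "JGFMUSU"; "BIUYZIZNRR"

Execution, op by op:
  "vqjtmjsvk" -> "qjtmjsvk" -> "QJTMJSVK" -> "KVSJMTJQ"
  "jusumfgj" -> "usumfgj" -> "USUMFGJ" -> "JGFMUSU"
  "hrrnzizyuib" -> "rrnzizyuib" -> "RRNZIZYUIB" -> "BIUYZIZNRR"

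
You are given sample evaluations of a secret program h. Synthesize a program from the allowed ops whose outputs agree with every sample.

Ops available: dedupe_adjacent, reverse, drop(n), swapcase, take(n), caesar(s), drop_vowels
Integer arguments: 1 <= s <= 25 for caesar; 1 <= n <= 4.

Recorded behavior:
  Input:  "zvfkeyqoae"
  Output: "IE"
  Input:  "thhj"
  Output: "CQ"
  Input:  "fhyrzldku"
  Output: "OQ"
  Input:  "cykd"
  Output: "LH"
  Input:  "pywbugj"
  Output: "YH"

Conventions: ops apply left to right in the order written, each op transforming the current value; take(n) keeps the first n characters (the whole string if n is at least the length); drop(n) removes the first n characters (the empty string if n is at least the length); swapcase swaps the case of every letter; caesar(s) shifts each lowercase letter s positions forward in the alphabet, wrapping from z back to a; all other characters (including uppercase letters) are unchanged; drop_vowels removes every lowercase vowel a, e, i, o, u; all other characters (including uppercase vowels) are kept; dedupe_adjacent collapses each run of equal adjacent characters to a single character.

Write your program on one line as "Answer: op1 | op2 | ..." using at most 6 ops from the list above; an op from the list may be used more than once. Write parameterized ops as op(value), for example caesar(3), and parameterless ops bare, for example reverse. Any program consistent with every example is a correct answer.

drop_vowels | caesar(20) | drop_vowels | caesar(15) | take(2) | swapcase

Check, running the answer program on each example:
  "zvfkeyqoae" -> "zvfkyq" -> "tpzesk" -> "tpzsk" -> "ieohz" -> "ie" -> "IE"
  "thhj" -> "thhj" -> "nbbd" -> "nbbd" -> "cqqs" -> "cq" -> "CQ"
  "fhyrzldku" -> "fhyrzldk" -> "zbsltfxe" -> "zbsltfx" -> "oqhaium" -> "oq" -> "OQ"
  "cykd" -> "cykd" -> "wsex" -> "wsx" -> "lhm" -> "lh" -> "LH"
  "pywbugj" -> "pywbgj" -> "jsqvad" -> "jsqvd" -> "yhfks" -> "yh" -> "YH"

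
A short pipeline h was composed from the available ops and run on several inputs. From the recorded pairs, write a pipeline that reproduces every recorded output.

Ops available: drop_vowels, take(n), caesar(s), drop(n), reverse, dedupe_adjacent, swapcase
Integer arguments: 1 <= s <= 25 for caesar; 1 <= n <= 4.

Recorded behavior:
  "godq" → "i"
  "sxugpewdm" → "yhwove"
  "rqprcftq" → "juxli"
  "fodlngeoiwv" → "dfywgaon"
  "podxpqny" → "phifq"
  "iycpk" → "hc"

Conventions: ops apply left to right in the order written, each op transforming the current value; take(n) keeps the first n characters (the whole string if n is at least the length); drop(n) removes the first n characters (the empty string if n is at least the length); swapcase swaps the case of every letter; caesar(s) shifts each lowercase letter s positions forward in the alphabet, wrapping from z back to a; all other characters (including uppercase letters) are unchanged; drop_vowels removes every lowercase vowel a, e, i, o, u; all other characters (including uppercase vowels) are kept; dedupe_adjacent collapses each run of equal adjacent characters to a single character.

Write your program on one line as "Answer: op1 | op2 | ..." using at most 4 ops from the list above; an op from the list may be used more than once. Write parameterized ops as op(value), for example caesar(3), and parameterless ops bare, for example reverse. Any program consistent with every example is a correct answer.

caesar(18) | swapcase | drop(3) | swapcase

Check, running the answer program on each example:
  "godq" -> "ygvi" -> "YGVI" -> "I" -> "i"
  "sxugpewdm" -> "kpmyhwove" -> "KPMYHWOVE" -> "YHWOVE" -> "yhwove"
  "rqprcftq" -> "jihjuxli" -> "JIHJUXLI" -> "JUXLI" -> "juxli"
  "fodlngeoiwv" -> "xgvdfywgaon" -> "XGVDFYWGAON" -> "DFYWGAON" -> "dfywgaon"
  "podxpqny" -> "hgvphifq" -> "HGVPHIFQ" -> "PHIFQ" -> "phifq"
  "iycpk" -> "aquhc" -> "AQUHC" -> "HC" -> "hc"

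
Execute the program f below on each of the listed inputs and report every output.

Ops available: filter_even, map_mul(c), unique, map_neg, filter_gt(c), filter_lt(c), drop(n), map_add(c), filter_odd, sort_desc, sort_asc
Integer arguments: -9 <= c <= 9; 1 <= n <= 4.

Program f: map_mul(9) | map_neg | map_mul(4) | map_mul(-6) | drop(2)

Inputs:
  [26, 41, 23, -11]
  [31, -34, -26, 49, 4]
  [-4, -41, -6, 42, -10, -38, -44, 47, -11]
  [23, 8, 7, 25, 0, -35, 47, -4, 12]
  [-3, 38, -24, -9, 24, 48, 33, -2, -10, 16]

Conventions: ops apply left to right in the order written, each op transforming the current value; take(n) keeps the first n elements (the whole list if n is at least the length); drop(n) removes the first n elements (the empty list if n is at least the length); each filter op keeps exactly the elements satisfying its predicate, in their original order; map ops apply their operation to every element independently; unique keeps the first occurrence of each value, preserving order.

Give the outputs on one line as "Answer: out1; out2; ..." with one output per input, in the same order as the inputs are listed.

Execution, op by op:
  [26, 41, 23, -11] -> [234, 369, 207, -99] -> [-234, -369, -207, 99] -> [-936, -1476, -828, 396] -> [5616, 8856, 4968, -2376] -> [4968, -2376]
  [31, -34, -26, 49, 4] -> [279, -306, -234, 441, 36] -> [-279, 306, 234, -441, -36] -> [-1116, 1224, 936, -1764, -144] -> [6696, -7344, -5616, 10584, 864] -> [-5616, 10584, 864]
  [-4, -41, -6, 42, -10, -38, -44, 47, -11] -> [-36, -369, -54, 378, -90, -342, -396, 423, -99] -> [36, 369, 54, -378, 90, 342, 396, -423, 99] -> [144, 1476, 216, -1512, 360, 1368, 1584, -1692, 396] -> [-864, -8856, -1296, 9072, -2160, -8208, -9504, 10152, -2376] -> [-1296, 9072, -2160, -8208, -9504, 10152, -2376]
  [23, 8, 7, 25, 0, -35, 47, -4, 12] -> [207, 72, 63, 225, 0, -315, 423, -36, 108] -> [-207, -72, -63, -225, 0, 315, -423, 36, -108] -> [-828, -288, -252, -900, 0, 1260, -1692, 144, -432] -> [4968, 1728, 1512, 5400, 0, -7560, 10152, -864, 2592] -> [1512, 5400, 0, -7560, 10152, -864, 2592]
  [-3, 38, -24, -9, 24, 48, 33, -2, -10, 16] -> [-27, 342, -216, -81, 216, 432, 297, -18, -90, 144] -> [27, -342, 216, 81, -216, -432, -297, 18, 90, -144] -> [108, -1368, 864, 324, -864, -1728, -1188, 72, 360, -576] -> [-648, 8208, -5184, -1944, 5184, 10368, 7128, -432, -2160, 3456] -> [-5184, -1944, 5184, 10368, 7128, -432, -2160, 3456]

[4968, -2376]; [-5616, 10584, 864]; [-1296, 9072, -2160, -8208, -9504, 10152, -2376]; [1512, 5400, 0, -7560, 10152, -864, 2592]; [-5184, -1944, 5184, 10368, 7128, -432, -2160, 3456]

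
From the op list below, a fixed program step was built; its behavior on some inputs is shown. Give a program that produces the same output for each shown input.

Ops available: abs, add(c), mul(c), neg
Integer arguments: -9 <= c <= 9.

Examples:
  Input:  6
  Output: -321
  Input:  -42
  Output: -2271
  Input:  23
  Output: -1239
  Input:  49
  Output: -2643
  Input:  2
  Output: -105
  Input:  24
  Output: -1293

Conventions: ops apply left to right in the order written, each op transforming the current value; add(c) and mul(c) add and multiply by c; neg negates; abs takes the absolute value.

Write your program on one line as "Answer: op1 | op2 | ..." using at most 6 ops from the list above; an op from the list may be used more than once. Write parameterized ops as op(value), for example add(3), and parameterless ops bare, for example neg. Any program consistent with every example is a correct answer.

mul(-6) | mul(-9) | add(-3) | abs | neg

Check, running the answer program on each example:
  6 -> -36 -> 324 -> 321 -> 321 -> -321
  -42 -> 252 -> -2268 -> -2271 -> 2271 -> -2271
  23 -> -138 -> 1242 -> 1239 -> 1239 -> -1239
  49 -> -294 -> 2646 -> 2643 -> 2643 -> -2643
  2 -> -12 -> 108 -> 105 -> 105 -> -105
  24 -> -144 -> 1296 -> 1293 -> 1293 -> -1293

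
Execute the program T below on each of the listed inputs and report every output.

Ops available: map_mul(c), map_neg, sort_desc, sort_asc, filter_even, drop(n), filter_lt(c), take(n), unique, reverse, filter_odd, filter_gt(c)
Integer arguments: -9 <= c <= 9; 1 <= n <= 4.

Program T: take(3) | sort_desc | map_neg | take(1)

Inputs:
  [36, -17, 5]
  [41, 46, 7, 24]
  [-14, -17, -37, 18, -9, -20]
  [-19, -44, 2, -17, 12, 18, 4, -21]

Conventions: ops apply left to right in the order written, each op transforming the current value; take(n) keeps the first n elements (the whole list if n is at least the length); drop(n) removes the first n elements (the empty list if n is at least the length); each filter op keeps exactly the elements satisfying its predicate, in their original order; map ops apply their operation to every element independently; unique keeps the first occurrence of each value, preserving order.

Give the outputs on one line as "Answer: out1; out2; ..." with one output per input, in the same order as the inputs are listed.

Execution, op by op:
  [36, -17, 5] -> [36, -17, 5] -> [36, 5, -17] -> [-36, -5, 17] -> [-36]
  [41, 46, 7, 24] -> [41, 46, 7] -> [46, 41, 7] -> [-46, -41, -7] -> [-46]
  [-14, -17, -37, 18, -9, -20] -> [-14, -17, -37] -> [-14, -17, -37] -> [14, 17, 37] -> [14]
  [-19, -44, 2, -17, 12, 18, 4, -21] -> [-19, -44, 2] -> [2, -19, -44] -> [-2, 19, 44] -> [-2]

[-36]; [-46]; [14]; [-2]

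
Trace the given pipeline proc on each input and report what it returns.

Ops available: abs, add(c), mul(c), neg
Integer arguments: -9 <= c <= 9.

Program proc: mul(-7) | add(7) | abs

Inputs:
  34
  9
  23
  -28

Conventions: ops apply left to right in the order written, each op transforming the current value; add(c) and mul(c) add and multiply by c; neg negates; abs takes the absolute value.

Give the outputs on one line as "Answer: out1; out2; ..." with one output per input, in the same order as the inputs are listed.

Execution, op by op:
  34 -> -238 -> -231 -> 231
  9 -> -63 -> -56 -> 56
  23 -> -161 -> -154 -> 154
  -28 -> 196 -> 203 -> 203

231; 56; 154; 203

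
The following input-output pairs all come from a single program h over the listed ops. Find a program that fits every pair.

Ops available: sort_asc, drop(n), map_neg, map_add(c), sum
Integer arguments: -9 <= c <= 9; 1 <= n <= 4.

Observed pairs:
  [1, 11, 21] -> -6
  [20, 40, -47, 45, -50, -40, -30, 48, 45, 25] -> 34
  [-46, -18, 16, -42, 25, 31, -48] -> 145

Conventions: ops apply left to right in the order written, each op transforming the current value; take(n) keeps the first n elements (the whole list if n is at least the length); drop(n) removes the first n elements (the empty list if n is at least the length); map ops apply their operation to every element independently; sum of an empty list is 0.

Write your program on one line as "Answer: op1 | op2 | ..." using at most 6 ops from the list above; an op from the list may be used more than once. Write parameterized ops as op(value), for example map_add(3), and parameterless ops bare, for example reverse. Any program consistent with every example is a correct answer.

map_add(-8) | map_add(-1) | map_neg | sort_asc | sum

Check, running the answer program on each example:
  [1, 11, 21] -> [-7, 3, 13] -> [-8, 2, 12] -> [8, -2, -12] -> [-12, -2, 8] -> -6
  [20, 40, -47, 45, -50, -40, -30, 48, 45, 25] -> [12, 32, -55, 37, -58, -48, -38, 40, 37, 17] -> [11, 31, -56, 36, -59, -49, -39, 39, 36, 16] -> [-11, -31, 56, -36, 59, 49, 39, -39, -36, -16] -> [-39, -36, -36, -31, -16, -11, 39, 49, 56, 59] -> 34
  [-46, -18, 16, -42, 25, 31, -48] -> [-54, -26, 8, -50, 17, 23, -56] -> [-55, -27, 7, -51, 16, 22, -57] -> [55, 27, -7, 51, -16, -22, 57] -> [-22, -16, -7, 27, 51, 55, 57] -> 145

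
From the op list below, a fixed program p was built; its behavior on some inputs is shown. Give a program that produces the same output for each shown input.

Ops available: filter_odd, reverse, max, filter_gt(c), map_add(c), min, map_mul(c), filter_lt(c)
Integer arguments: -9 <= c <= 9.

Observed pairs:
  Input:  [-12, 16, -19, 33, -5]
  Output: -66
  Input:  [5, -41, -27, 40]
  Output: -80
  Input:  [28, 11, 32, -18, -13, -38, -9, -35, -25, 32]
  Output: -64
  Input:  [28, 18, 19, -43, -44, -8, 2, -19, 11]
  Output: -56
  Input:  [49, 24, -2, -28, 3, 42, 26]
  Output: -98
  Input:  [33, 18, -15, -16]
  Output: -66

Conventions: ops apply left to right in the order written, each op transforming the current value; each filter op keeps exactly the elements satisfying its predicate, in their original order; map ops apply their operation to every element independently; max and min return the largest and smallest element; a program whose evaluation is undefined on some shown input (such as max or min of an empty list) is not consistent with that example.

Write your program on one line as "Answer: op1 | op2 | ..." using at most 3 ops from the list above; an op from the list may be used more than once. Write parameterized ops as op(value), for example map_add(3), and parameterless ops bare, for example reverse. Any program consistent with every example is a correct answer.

map_mul(-2) | min

Check, running the answer program on each example:
  [-12, 16, -19, 33, -5] -> [24, -32, 38, -66, 10] -> -66
  [5, -41, -27, 40] -> [-10, 82, 54, -80] -> -80
  [28, 11, 32, -18, -13, -38, -9, -35, -25, 32] -> [-56, -22, -64, 36, 26, 76, 18, 70, 50, -64] -> -64
  [28, 18, 19, -43, -44, -8, 2, -19, 11] -> [-56, -36, -38, 86, 88, 16, -4, 38, -22] -> -56
  [49, 24, -2, -28, 3, 42, 26] -> [-98, -48, 4, 56, -6, -84, -52] -> -98
  [33, 18, -15, -16] -> [-66, -36, 30, 32] -> -66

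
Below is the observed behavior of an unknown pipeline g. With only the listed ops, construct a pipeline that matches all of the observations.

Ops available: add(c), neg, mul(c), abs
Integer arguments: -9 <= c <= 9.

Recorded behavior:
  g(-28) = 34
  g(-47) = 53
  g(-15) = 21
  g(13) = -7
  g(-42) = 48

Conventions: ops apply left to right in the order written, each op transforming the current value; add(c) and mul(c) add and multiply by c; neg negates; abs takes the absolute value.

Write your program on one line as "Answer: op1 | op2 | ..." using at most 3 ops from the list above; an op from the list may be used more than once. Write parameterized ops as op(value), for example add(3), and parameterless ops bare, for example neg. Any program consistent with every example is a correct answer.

add(-6) | neg

Check, running the answer program on each example:
  -28 -> -34 -> 34
  -47 -> -53 -> 53
  -15 -> -21 -> 21
  13 -> 7 -> -7
  -42 -> -48 -> 48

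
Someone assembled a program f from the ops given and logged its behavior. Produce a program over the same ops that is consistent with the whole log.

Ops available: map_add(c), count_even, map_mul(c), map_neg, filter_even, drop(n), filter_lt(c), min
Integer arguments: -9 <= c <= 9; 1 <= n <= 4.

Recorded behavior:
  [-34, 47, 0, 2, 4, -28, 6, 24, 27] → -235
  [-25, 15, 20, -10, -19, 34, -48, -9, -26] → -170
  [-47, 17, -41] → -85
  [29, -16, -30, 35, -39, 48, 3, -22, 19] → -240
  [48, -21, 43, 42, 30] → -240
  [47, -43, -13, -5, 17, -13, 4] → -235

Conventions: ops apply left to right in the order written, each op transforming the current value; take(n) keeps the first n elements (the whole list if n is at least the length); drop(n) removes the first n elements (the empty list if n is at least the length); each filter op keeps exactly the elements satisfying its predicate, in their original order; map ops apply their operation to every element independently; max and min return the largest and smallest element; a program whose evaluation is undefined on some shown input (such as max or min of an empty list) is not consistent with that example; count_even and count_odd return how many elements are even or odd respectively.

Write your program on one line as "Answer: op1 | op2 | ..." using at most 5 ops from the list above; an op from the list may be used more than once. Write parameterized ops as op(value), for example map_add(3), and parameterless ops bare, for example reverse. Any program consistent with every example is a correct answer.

map_neg | map_mul(-5) | map_neg | min

Check, running the answer program on each example:
  [-34, 47, 0, 2, 4, -28, 6, 24, 27] -> [34, -47, 0, -2, -4, 28, -6, -24, -27] -> [-170, 235, 0, 10, 20, -140, 30, 120, 135] -> [170, -235, 0, -10, -20, 140, -30, -120, -135] -> -235
  [-25, 15, 20, -10, -19, 34, -48, -9, -26] -> [25, -15, -20, 10, 19, -34, 48, 9, 26] -> [-125, 75, 100, -50, -95, 170, -240, -45, -130] -> [125, -75, -100, 50, 95, -170, 240, 45, 130] -> -170
  [-47, 17, -41] -> [47, -17, 41] -> [-235, 85, -205] -> [235, -85, 205] -> -85
  [29, -16, -30, 35, -39, 48, 3, -22, 19] -> [-29, 16, 30, -35, 39, -48, -3, 22, -19] -> [145, -80, -150, 175, -195, 240, 15, -110, 95] -> [-145, 80, 150, -175, 195, -240, -15, 110, -95] -> -240
  [48, -21, 43, 42, 30] -> [-48, 21, -43, -42, -30] -> [240, -105, 215, 210, 150] -> [-240, 105, -215, -210, -150] -> -240
  [47, -43, -13, -5, 17, -13, 4] -> [-47, 43, 13, 5, -17, 13, -4] -> [235, -215, -65, -25, 85, -65, 20] -> [-235, 215, 65, 25, -85, 65, -20] -> -235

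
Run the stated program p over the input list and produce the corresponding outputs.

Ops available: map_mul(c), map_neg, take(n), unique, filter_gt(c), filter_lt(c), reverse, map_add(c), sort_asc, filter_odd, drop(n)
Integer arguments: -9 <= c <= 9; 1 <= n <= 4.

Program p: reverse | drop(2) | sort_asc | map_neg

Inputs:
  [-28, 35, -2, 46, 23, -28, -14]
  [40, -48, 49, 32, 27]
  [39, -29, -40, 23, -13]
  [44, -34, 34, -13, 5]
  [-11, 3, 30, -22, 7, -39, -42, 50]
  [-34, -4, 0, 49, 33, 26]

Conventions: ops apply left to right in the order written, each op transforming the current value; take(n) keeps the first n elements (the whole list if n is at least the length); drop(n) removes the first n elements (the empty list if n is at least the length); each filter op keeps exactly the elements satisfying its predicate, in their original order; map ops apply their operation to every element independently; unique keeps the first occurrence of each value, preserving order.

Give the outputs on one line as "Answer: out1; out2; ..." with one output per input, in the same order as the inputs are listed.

[28, 2, -23, -35, -46]; [48, -40, -49]; [40, 29, -39]; [34, -34, -44]; [39, 22, 11, -3, -7, -30]; [34, 4, 0, -49]

Execution, op by op:
  [-28, 35, -2, 46, 23, -28, -14] -> [-14, -28, 23, 46, -2, 35, -28] -> [23, 46, -2, 35, -28] -> [-28, -2, 23, 35, 46] -> [28, 2, -23, -35, -46]
  [40, -48, 49, 32, 27] -> [27, 32, 49, -48, 40] -> [49, -48, 40] -> [-48, 40, 49] -> [48, -40, -49]
  [39, -29, -40, 23, -13] -> [-13, 23, -40, -29, 39] -> [-40, -29, 39] -> [-40, -29, 39] -> [40, 29, -39]
  [44, -34, 34, -13, 5] -> [5, -13, 34, -34, 44] -> [34, -34, 44] -> [-34, 34, 44] -> [34, -34, -44]
  [-11, 3, 30, -22, 7, -39, -42, 50] -> [50, -42, -39, 7, -22, 30, 3, -11] -> [-39, 7, -22, 30, 3, -11] -> [-39, -22, -11, 3, 7, 30] -> [39, 22, 11, -3, -7, -30]
  [-34, -4, 0, 49, 33, 26] -> [26, 33, 49, 0, -4, -34] -> [49, 0, -4, -34] -> [-34, -4, 0, 49] -> [34, 4, 0, -49]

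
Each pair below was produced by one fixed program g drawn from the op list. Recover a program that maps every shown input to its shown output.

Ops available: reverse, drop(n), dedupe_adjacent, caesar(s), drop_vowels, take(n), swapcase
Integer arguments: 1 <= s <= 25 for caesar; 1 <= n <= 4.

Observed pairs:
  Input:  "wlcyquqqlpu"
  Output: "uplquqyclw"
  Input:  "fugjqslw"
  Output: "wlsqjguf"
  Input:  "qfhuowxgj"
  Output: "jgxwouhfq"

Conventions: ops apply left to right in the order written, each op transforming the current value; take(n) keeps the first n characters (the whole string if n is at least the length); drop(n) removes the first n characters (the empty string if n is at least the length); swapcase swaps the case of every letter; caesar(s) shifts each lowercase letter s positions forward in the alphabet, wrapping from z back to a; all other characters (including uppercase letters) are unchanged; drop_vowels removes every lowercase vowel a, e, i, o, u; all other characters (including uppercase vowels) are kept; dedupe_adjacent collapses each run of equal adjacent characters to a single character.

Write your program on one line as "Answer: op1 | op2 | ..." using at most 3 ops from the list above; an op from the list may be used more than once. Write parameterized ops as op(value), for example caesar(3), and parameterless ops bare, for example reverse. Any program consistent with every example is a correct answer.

reverse | dedupe_adjacent

Check, running the answer program on each example:
  "wlcyquqqlpu" -> "uplqquqyclw" -> "uplquqyclw"
  "fugjqslw" -> "wlsqjguf" -> "wlsqjguf"
  "qfhuowxgj" -> "jgxwouhfq" -> "jgxwouhfq"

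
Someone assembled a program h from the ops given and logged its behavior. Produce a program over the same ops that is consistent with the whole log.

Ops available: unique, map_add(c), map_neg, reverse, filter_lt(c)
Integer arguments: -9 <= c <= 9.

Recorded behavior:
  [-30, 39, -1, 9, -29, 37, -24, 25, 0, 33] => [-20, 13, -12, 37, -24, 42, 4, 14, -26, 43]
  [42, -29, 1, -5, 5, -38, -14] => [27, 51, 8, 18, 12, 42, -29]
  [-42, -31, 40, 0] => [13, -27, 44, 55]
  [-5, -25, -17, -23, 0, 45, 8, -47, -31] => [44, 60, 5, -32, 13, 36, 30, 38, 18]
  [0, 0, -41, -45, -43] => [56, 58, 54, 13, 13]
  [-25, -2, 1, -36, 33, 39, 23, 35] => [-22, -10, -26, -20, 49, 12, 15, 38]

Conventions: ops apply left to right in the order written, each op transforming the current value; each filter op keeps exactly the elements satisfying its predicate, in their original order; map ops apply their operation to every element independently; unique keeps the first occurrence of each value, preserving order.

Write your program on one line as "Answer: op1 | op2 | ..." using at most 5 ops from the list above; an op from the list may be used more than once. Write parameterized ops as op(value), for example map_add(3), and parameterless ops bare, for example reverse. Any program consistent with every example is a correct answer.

map_add(-7) | map_add(-6) | reverse | map_neg

Check, running the answer program on each example:
  [-30, 39, -1, 9, -29, 37, -24, 25, 0, 33] -> [-37, 32, -8, 2, -36, 30, -31, 18, -7, 26] -> [-43, 26, -14, -4, -42, 24, -37, 12, -13, 20] -> [20, -13, 12, -37, 24, -42, -4, -14, 26, -43] -> [-20, 13, -12, 37, -24, 42, 4, 14, -26, 43]
  [42, -29, 1, -5, 5, -38, -14] -> [35, -36, -6, -12, -2, -45, -21] -> [29, -42, -12, -18, -8, -51, -27] -> [-27, -51, -8, -18, -12, -42, 29] -> [27, 51, 8, 18, 12, 42, -29]
  [-42, -31, 40, 0] -> [-49, -38, 33, -7] -> [-55, -44, 27, -13] -> [-13, 27, -44, -55] -> [13, -27, 44, 55]
  [-5, -25, -17, -23, 0, 45, 8, -47, -31] -> [-12, -32, -24, -30, -7, 38, 1, -54, -38] -> [-18, -38, -30, -36, -13, 32, -5, -60, -44] -> [-44, -60, -5, 32, -13, -36, -30, -38, -18] -> [44, 60, 5, -32, 13, 36, 30, 38, 18]
  [0, 0, -41, -45, -43] -> [-7, -7, -48, -52, -50] -> [-13, -13, -54, -58, -56] -> [-56, -58, -54, -13, -13] -> [56, 58, 54, 13, 13]
  [-25, -2, 1, -36, 33, 39, 23, 35] -> [-32, -9, -6, -43, 26, 32, 16, 28] -> [-38, -15, -12, -49, 20, 26, 10, 22] -> [22, 10, 26, 20, -49, -12, -15, -38] -> [-22, -10, -26, -20, 49, 12, 15, 38]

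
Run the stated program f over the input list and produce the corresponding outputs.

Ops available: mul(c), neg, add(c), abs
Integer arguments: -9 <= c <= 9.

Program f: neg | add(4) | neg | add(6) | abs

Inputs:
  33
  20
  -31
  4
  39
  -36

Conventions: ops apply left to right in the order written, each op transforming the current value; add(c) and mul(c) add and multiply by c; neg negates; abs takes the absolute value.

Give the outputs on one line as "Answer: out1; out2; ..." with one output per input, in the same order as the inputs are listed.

Execution, op by op:
  33 -> -33 -> -29 -> 29 -> 35 -> 35
  20 -> -20 -> -16 -> 16 -> 22 -> 22
  -31 -> 31 -> 35 -> -35 -> -29 -> 29
  4 -> -4 -> 0 -> 0 -> 6 -> 6
  39 -> -39 -> -35 -> 35 -> 41 -> 41
  -36 -> 36 -> 40 -> -40 -> -34 -> 34

35; 22; 29; 6; 41; 34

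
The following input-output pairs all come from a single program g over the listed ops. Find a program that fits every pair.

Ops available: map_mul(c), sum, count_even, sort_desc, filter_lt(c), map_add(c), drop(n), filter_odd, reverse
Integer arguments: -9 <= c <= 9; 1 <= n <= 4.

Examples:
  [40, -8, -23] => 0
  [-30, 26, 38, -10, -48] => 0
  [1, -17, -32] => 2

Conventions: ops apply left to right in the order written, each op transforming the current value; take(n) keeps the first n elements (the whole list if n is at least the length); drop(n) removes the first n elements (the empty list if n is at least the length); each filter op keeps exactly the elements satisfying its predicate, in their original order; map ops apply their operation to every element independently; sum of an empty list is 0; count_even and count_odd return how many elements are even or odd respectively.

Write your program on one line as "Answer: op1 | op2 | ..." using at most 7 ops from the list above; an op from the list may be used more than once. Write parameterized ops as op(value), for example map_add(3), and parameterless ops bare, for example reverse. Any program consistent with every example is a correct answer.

reverse | filter_lt(8) | map_mul(5) | drop(1) | map_add(1) | count_even

Check, running the answer program on each example:
  [40, -8, -23] -> [-23, -8, 40] -> [-23, -8] -> [-115, -40] -> [-40] -> [-39] -> 0
  [-30, 26, 38, -10, -48] -> [-48, -10, 38, 26, -30] -> [-48, -10, -30] -> [-240, -50, -150] -> [-50, -150] -> [-49, -149] -> 0
  [1, -17, -32] -> [-32, -17, 1] -> [-32, -17, 1] -> [-160, -85, 5] -> [-85, 5] -> [-84, 6] -> 2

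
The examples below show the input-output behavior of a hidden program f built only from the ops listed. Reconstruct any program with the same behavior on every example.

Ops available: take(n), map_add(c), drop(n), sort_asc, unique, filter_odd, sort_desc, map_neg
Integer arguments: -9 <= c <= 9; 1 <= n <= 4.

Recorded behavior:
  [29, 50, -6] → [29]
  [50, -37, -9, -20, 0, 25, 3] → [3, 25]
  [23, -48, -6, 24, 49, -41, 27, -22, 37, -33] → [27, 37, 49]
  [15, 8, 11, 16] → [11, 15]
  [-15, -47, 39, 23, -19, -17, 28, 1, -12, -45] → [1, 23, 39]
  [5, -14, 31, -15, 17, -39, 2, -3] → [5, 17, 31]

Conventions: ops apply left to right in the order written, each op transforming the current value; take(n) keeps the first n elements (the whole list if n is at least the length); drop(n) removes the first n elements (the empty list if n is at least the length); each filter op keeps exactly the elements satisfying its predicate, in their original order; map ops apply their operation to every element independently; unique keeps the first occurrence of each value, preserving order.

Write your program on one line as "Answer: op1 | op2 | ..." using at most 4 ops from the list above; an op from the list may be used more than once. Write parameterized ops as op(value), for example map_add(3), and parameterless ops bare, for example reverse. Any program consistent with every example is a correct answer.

sort_desc | take(4) | filter_odd | sort_asc

Check, running the answer program on each example:
  [29, 50, -6] -> [50, 29, -6] -> [50, 29, -6] -> [29] -> [29]
  [50, -37, -9, -20, 0, 25, 3] -> [50, 25, 3, 0, -9, -20, -37] -> [50, 25, 3, 0] -> [25, 3] -> [3, 25]
  [23, -48, -6, 24, 49, -41, 27, -22, 37, -33] -> [49, 37, 27, 24, 23, -6, -22, -33, -41, -48] -> [49, 37, 27, 24] -> [49, 37, 27] -> [27, 37, 49]
  [15, 8, 11, 16] -> [16, 15, 11, 8] -> [16, 15, 11, 8] -> [15, 11] -> [11, 15]
  [-15, -47, 39, 23, -19, -17, 28, 1, -12, -45] -> [39, 28, 23, 1, -12, -15, -17, -19, -45, -47] -> [39, 28, 23, 1] -> [39, 23, 1] -> [1, 23, 39]
  [5, -14, 31, -15, 17, -39, 2, -3] -> [31, 17, 5, 2, -3, -14, -15, -39] -> [31, 17, 5, 2] -> [31, 17, 5] -> [5, 17, 31]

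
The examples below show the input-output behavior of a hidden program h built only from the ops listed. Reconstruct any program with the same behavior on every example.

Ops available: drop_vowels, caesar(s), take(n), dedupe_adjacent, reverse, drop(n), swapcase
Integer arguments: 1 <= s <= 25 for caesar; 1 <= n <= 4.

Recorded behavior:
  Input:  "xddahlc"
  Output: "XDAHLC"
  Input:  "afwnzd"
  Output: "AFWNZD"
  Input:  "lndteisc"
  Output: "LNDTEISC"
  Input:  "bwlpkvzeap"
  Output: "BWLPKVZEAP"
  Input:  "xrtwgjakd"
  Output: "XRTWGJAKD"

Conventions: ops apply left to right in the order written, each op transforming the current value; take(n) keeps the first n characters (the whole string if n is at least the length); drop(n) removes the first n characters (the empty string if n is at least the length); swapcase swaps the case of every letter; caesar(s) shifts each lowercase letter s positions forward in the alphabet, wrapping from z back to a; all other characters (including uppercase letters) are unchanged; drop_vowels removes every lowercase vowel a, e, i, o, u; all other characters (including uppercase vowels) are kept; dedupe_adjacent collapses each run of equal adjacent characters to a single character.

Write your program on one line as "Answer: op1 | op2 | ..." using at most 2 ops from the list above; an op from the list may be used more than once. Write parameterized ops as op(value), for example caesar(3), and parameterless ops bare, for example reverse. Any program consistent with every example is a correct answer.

dedupe_adjacent | swapcase

Check, running the answer program on each example:
  "xddahlc" -> "xdahlc" -> "XDAHLC"
  "afwnzd" -> "afwnzd" -> "AFWNZD"
  "lndteisc" -> "lndteisc" -> "LNDTEISC"
  "bwlpkvzeap" -> "bwlpkvzeap" -> "BWLPKVZEAP"
  "xrtwgjakd" -> "xrtwgjakd" -> "XRTWGJAKD"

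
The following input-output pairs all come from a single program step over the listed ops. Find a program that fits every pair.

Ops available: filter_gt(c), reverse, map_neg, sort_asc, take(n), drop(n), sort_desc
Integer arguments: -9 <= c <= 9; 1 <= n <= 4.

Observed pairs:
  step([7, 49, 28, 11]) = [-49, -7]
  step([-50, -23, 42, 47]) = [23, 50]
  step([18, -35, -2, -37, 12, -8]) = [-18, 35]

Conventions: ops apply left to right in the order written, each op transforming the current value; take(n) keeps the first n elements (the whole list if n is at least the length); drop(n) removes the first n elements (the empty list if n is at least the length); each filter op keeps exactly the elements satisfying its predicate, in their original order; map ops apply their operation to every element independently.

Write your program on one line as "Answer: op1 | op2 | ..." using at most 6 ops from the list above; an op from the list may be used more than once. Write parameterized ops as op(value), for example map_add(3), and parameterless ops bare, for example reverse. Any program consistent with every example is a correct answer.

map_neg | take(4) | reverse | drop(2) | sort_asc

Check, running the answer program on each example:
  [7, 49, 28, 11] -> [-7, -49, -28, -11] -> [-7, -49, -28, -11] -> [-11, -28, -49, -7] -> [-49, -7] -> [-49, -7]
  [-50, -23, 42, 47] -> [50, 23, -42, -47] -> [50, 23, -42, -47] -> [-47, -42, 23, 50] -> [23, 50] -> [23, 50]
  [18, -35, -2, -37, 12, -8] -> [-18, 35, 2, 37, -12, 8] -> [-18, 35, 2, 37] -> [37, 2, 35, -18] -> [35, -18] -> [-18, 35]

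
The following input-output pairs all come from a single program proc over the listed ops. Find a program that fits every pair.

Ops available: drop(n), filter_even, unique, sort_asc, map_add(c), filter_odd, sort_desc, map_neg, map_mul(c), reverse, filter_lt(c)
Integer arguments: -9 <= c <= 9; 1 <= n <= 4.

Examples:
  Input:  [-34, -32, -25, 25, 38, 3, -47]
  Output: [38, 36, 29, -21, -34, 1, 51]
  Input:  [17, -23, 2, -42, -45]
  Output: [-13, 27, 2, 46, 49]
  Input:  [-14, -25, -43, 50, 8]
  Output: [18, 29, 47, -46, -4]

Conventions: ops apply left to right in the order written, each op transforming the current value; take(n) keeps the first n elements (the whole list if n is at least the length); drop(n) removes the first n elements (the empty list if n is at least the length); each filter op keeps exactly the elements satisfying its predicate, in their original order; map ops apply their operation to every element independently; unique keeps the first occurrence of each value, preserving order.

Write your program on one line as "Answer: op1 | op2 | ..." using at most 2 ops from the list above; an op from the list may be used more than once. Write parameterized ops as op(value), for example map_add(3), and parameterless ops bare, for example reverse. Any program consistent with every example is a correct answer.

map_neg | map_add(4)

Check, running the answer program on each example:
  [-34, -32, -25, 25, 38, 3, -47] -> [34, 32, 25, -25, -38, -3, 47] -> [38, 36, 29, -21, -34, 1, 51]
  [17, -23, 2, -42, -45] -> [-17, 23, -2, 42, 45] -> [-13, 27, 2, 46, 49]
  [-14, -25, -43, 50, 8] -> [14, 25, 43, -50, -8] -> [18, 29, 47, -46, -4]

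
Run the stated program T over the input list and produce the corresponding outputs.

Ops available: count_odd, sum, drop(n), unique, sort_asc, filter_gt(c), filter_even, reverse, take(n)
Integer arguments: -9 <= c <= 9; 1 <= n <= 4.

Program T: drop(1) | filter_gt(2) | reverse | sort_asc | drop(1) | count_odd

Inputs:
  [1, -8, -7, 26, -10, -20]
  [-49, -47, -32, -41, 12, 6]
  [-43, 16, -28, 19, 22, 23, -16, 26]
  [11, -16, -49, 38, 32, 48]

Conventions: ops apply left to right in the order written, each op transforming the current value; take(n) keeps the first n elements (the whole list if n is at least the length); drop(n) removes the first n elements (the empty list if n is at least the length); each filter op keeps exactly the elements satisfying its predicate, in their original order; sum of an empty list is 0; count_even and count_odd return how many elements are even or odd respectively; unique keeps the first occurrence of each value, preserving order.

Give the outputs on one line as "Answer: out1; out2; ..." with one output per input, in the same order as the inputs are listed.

Execution, op by op:
  [1, -8, -7, 26, -10, -20] -> [-8, -7, 26, -10, -20] -> [26] -> [26] -> [26] -> [] -> 0
  [-49, -47, -32, -41, 12, 6] -> [-47, -32, -41, 12, 6] -> [12, 6] -> [6, 12] -> [6, 12] -> [12] -> 0
  [-43, 16, -28, 19, 22, 23, -16, 26] -> [16, -28, 19, 22, 23, -16, 26] -> [16, 19, 22, 23, 26] -> [26, 23, 22, 19, 16] -> [16, 19, 22, 23, 26] -> [19, 22, 23, 26] -> 2
  [11, -16, -49, 38, 32, 48] -> [-16, -49, 38, 32, 48] -> [38, 32, 48] -> [48, 32, 38] -> [32, 38, 48] -> [38, 48] -> 0

0; 0; 2; 0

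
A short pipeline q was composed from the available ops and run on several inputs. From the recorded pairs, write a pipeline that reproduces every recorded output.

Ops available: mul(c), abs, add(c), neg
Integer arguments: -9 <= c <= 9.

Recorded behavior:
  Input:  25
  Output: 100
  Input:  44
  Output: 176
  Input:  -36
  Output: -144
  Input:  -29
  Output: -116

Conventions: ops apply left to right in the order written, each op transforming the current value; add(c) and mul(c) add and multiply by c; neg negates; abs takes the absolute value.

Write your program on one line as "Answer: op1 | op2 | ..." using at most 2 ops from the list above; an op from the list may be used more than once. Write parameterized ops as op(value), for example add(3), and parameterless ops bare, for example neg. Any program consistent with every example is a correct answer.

mul(-4) | neg

Check, running the answer program on each example:
  25 -> -100 -> 100
  44 -> -176 -> 176
  -36 -> 144 -> -144
  -29 -> 116 -> -116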